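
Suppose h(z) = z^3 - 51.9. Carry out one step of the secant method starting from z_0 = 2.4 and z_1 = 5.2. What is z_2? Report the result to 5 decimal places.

h(2.4) = -38.0760000, h(5.2) = 88.7080000
z_2 = 5.2000000 − 88.7080000·(5.2000000 − 2.4000000) / (88.7080000 − (-38.0760000)) = 5.2000000 − (248.3824000)/(126.7840000) = 3.2409011

3.24090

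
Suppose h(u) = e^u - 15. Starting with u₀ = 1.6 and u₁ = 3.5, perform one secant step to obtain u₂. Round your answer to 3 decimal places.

h(1.6) = -10.04697, h(3.5) = 18.11545
u₂ = 3.50000 − 18.11545·(3.50000 − 1.60000) / (18.11545 − (-10.04697)) = 3.50000 − (34.41936)/(28.16242) = 2.27783

2.278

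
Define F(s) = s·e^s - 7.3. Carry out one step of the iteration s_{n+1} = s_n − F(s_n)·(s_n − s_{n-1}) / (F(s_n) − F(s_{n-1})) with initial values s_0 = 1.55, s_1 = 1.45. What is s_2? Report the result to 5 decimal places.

F(1.55) = 0.0027788, F(1.45) = -1.1184840
s_2 = 1.4500000 − (-1.1184840)·(1.4500000 − 1.5500000) / (-1.1184840 − 0.0027788) = 1.4500000 − (0.1118484)/(-1.1212627) = 1.5497522

1.54975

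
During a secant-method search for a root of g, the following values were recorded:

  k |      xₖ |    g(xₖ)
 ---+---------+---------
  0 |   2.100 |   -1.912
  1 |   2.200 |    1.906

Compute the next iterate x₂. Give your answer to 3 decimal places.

x₂ = 2.200 − 1.906·(2.200 − 2.100) / (1.906 − (-1.912))
   = 2.200 − (0.19060)/(3.81800) = 2.15008

2.150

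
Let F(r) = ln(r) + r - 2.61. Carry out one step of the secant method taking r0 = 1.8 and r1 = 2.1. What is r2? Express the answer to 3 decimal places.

F(1.8) = -0.22221, F(2.1) = 0.23194
r2 = 2.10000 − 0.23194·(2.10000 − 1.80000) / (0.23194 − (-0.22221)) = 2.10000 − (0.06958)/(0.45415) = 1.94679

1.947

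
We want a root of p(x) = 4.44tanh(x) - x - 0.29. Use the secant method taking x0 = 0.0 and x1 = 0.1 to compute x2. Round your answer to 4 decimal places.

0.0847

p(0.0) = -0.290000, p(0.1) = 0.052526
x2 = 0.100000 − 0.052526·(0.100000 − 0.000000) / (0.052526 − (-0.290000)) = 0.100000 − (0.005253)/(0.342526) = 0.084665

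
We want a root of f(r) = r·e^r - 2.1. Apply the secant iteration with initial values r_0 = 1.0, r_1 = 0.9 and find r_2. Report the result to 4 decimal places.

f(1.0) = 0.618282, f(0.9) = 0.113643
r_2 = 0.900000 − 0.113643·(0.900000 − 1.000000) / (0.113643 − 0.618282) = 0.900000 − (-0.011364)/(-0.504639) = 0.877480

0.8775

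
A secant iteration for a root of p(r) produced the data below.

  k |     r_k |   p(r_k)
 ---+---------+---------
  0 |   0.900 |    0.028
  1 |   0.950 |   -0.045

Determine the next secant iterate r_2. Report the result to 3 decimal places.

r_2 = 0.950 − (-0.045)·(0.950 − 0.900) / (-0.045 − 0.028)
   = 0.950 − (-0.00225)/(-0.07300) = 0.91918

0.919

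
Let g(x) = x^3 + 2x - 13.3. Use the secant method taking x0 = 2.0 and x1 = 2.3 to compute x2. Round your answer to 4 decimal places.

2.0818

g(2.0) = -1.300000, g(2.3) = 3.467000
x2 = 2.300000 − 3.467000·(2.300000 − 2.000000) / (3.467000 − (-1.300000)) = 2.300000 − (1.040100)/(4.767000) = 2.081812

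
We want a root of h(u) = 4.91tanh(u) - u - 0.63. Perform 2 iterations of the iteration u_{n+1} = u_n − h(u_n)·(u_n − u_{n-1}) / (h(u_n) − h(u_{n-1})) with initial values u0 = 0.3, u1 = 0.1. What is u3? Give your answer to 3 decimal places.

h(0.3) = 0.50034, h(0.1) = -0.24063
u2 = 0.10000 − (-0.24063)·(0.10000 − 0.30000) / (-0.24063 − 0.50034) = 0.10000 − (0.04813)/(-0.74098) = 0.16495
h(0.16495) = 0.00769
u3 = 0.16495 − 0.00769·(0.16495 − 0.10000) / (0.00769 − (-0.24063)) = 0.16495 − (0.00050)/(0.24832) = 0.16294

0.163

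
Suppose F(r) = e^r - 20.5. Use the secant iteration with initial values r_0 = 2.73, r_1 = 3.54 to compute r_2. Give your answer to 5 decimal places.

2.94874

F(2.73) = -5.1671130, F(3.54) = 13.9669192
r_2 = 3.5400000 − 13.9669192·(3.5400000 − 2.7300000) / (13.9669192 − (-5.1671130)) = 3.5400000 − (11.3132045)/(19.1340322) = 2.9487391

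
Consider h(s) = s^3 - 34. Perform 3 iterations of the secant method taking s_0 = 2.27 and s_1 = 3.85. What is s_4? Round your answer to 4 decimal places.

h(2.27) = -22.302917, h(3.85) = 23.066625
s_2 = 3.850000 − 23.066625·(3.850000 − 2.270000) / (23.066625 − (-22.302917)) = 3.850000 − (36.445268)/(45.369542) = 3.046702
h(3.046702) = -5.719318
s_3 = 3.046702 − (-5.719318)·(3.046702 − 3.850000) / (-5.719318 − 23.066625) = 3.046702 − (4.594317)/(-28.785943) = 3.206305
h(3.206305) = -1.037938
s_4 = 3.206305 − (-1.037938)·(3.206305 − 3.046702) / (-1.037938 − (-5.719318)) = 3.206305 − (-0.165658)/(4.681379) = 3.241691

3.2417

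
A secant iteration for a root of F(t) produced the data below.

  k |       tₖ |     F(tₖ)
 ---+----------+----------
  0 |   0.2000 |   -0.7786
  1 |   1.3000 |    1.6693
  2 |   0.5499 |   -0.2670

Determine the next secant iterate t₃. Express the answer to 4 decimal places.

0.6533

t₃ = 0.5499 − (-0.2670)·(0.5499 − 1.3000) / (-0.2670 − 1.6693)
   = 0.5499 − (0.200277)/(-1.936300) = 0.653333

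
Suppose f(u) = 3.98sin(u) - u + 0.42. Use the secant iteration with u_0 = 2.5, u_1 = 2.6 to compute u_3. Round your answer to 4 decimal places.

f(2.5) = 0.301919, f(2.6) = -0.128305
u_2 = 2.600000 − (-0.128305)·(2.600000 − 2.500000) / (-0.128305 − 0.301919) = 2.600000 − (-0.012830)/(-0.430224) = 2.570177
f(2.570177) = 0.002299
u_3 = 2.570177 − 0.002299·(2.570177 − 2.600000) / (0.002299 − (-0.128305)) = 2.570177 − (-0.000069)/(0.130603) = 2.570702

2.5707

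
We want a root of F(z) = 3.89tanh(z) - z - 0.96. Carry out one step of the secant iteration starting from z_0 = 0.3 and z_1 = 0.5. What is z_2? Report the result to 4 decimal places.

F(0.3) = -0.126794, F(0.5) = 0.337636
z_2 = 0.500000 − 0.337636·(0.500000 − 0.300000) / (0.337636 − (-0.126794)) = 0.500000 − (0.067527)/(0.464430) = 0.354602

0.3546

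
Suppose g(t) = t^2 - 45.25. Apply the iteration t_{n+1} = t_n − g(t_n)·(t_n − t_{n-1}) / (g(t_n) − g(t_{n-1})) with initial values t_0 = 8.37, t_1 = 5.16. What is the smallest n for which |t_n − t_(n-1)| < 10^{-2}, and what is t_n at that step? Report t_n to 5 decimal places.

g(8.37) = 24.8069000, g(5.16) = -18.6244000
t_2 = 5.1600000 − (-18.6244000)·(-3.2100000)/(-43.4313000) = 6.5365262;  |Δ| = 1.3765262
g(6.5365262) = -2.5238247
t_3 = 6.5365262 − (-2.5238247)·(1.3765262)/(16.1005753) = 6.7523018;  |Δ| = 0.2157756
g(6.7523018) = 0.3435798
t_4 = 6.7523018 − 0.3435798·(0.2157756)/(2.8674046) = 6.7264470;  |Δ| = 0.0258548
g(6.7264470) = -0.0049104
t_5 = 6.7264470 − (-0.0049104)·(-0.0258548)/(-0.3484902) = 6.7268113;  |Δ| = 0.0003643
|t_5 − t_4| = 0.0003643 < 10^{-2}

n = 5, t_n = 6.72681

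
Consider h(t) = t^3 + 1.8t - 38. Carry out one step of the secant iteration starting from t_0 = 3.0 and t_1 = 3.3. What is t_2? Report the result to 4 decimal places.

h(3.0) = -5.600000, h(3.3) = 3.877000
t_2 = 3.300000 − 3.877000·(3.300000 − 3.000000) / (3.877000 − (-5.600000)) = 3.300000 − (1.163100)/(9.477000) = 3.177271

3.1773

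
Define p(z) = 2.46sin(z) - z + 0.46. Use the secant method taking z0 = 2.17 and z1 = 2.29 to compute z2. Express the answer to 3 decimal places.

p(2.17) = 0.32143, p(2.29) = 0.02073
z2 = 2.29000 − 0.02073·(2.29000 − 2.17000) / (0.02073 − 0.32143) = 2.29000 − (0.00249)/(-0.30070) = 2.29827

2.298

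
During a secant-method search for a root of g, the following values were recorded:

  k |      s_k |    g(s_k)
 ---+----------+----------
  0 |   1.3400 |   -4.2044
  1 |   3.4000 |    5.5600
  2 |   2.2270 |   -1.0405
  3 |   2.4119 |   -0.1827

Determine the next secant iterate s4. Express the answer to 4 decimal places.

s4 = 2.4119 − (-0.1827)·(2.4119 − 2.2270) / (-0.1827 − (-1.0405))
   = 2.4119 − (-0.033781)/(0.857800) = 2.451281

2.4513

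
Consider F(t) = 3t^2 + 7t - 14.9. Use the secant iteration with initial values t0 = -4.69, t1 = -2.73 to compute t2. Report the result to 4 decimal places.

F(-4.69) = 18.258300, F(-2.73) = -11.651300
t2 = -2.730000 − (-11.651300)·(-2.730000 − (-4.690000)) / (-11.651300 − 18.258300) = -2.730000 − (-22.836548)/(-29.909600) = -3.493519

-3.4935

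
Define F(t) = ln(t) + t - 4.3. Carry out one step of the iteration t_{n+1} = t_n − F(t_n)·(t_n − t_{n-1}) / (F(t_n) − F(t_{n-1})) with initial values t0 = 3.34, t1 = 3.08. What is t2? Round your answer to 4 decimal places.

F(3.34) = 0.245971, F(3.08) = -0.095070
t2 = 3.080000 − (-0.095070)·(3.080000 − 3.340000) / (-0.095070 − 0.245971) = 3.080000 − (0.024718)/(-0.341041) = 3.152479

3.1525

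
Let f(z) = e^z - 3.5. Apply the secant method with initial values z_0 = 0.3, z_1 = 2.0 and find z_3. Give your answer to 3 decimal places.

1.134

f(0.3) = -2.15014, f(2.0) = 3.88906
z_2 = 2.00000 − 3.88906·(2.00000 − 0.30000) / (3.88906 − (-2.15014)) = 2.00000 − (6.61140)/(6.03920) = 0.90525
f(0.90525) = -1.02744
z_3 = 0.90525 − (-1.02744)·(0.90525 − 2.00000) / (-1.02744 − 3.88906) = 0.90525 − (1.12479)/(-4.91650) = 1.13403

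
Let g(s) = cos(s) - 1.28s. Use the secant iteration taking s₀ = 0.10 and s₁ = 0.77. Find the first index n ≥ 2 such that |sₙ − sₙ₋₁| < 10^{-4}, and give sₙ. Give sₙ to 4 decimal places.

g(0.10) = 0.867004, g(0.77) = -0.267689
s₂ = 0.770000 − (-0.267689)·(0.670000)/(-1.134693) = 0.611938;  |Δ| = 0.158062
g(0.611938) = 0.035256
s₃ = 0.611938 − 0.035256·(-0.158062)/(0.302945) = 0.630333;  |Δ| = 0.018395
g(0.630333) = 0.001006
s₄ = 0.630333 − 0.001006·(0.018395)/(-0.034250) = 0.630873;  |Δ| = 0.000540
g(0.630873) = -0.000004
s₅ = 0.630873 − (-0.000004)·(0.000540)/(-0.001010) = 0.630871;  |Δ| = 0.000002
|s₅ − s₄| = 0.000002 < 10^{-4}

n = 5, sₙ = 0.6309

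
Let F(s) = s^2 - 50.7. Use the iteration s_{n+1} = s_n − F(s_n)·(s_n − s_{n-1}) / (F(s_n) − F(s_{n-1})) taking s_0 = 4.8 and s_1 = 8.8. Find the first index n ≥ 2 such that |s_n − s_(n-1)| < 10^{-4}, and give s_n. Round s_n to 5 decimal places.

n = 6, s_n = 7.12039

F(4.8) = -27.6600000, F(8.8) = 26.7400000
s_2 = 8.8000000 − 26.7400000·(4.0000000)/(54.4000000) = 6.8338235;  |Δ| = 1.9661765
F(6.8338235) = -3.9988560
s_3 = 6.8338235 − (-3.9988560)·(-1.9661765)/(-30.7388560) = 7.0896059;  |Δ| = 0.2557823
F(7.0896059) = -0.4374886
s_4 = 7.0896059 − (-0.4374886)·(0.2557823)/(3.5613674) = 7.1210269;  |Δ| = 0.0314210
F(7.1210269) = 0.0090242
s_5 = 7.1210269 − 0.0090242·(0.0314210)/(0.4465128) = 7.1203919;  |Δ| = 0.0006350
F(7.1203919) = -0.0000196
s_6 = 7.1203919 − (-0.0000196)·(-0.0006350)/(-0.0090438) = 7.1203932;  |Δ| = 0.0000014
|s_6 − s_5| = 0.0000014 < 10^{-4}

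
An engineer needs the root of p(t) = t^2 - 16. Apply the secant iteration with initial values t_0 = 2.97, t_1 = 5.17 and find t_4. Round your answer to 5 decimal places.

p(2.97) = -7.1791000, p(5.17) = 10.7289000
t_2 = 5.1700000 − 10.7289000·(5.1700000 − 2.9700000) / (10.7289000 − (-7.1791000)) = 5.1700000 − (23.6035800)/(17.9080000) = 3.8519533
p(3.8519533) = -1.1624556
t_3 = 3.8519533 − (-1.1624556)·(3.8519533 − 5.1700000) / (-1.1624556 − 10.7289000) = 3.8519533 − (1.5321708)/(-11.8913556) = 3.9808008
p(3.9808008) = -0.1532253
t_4 = 3.9808008 − (-0.1532253)·(3.9808008 − 3.8519533) / (-0.1532253 − (-1.1624556)) = 3.9808008 − (-0.0197427)/(1.0092304) = 4.0003629

4.00036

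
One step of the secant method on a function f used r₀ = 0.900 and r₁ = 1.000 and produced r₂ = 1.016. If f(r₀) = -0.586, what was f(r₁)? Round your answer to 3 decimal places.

The secant line through (0.900, -0.586) and (1.000, f(r₁)) crosses zero at r₂ = 1.016.
So (0.900, -0.586), (1.000, f(r₁)), (1.016, 0) are collinear:
f(r₁) = -0.586 · (1.000 − 1.016) / (0.900 − 1.016) = -0.586 · (-0.01600)/(-0.11600) = -0.08083

-0.081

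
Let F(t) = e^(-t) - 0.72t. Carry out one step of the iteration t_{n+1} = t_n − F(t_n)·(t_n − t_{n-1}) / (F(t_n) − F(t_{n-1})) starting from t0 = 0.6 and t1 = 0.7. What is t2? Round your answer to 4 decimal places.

0.6940

F(0.6) = 0.116812, F(0.7) = -0.007415
t2 = 0.700000 − (-0.007415)·(0.700000 − 0.600000) / (-0.007415 − 0.116812) = 0.700000 − (-0.000741)/(-0.124226) = 0.694031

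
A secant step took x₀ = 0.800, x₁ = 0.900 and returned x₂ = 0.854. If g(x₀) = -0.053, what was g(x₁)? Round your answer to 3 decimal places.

The secant line through (0.800, -0.053) and (0.900, g(x₁)) crosses zero at x₂ = 0.854.
So (0.800, -0.053), (0.900, g(x₁)), (0.854, 0) are collinear:
g(x₁) = -0.053 · (0.900 − 0.854) / (0.800 − 0.854) = -0.053 · (0.04600)/(-0.05400) = 0.04515

0.045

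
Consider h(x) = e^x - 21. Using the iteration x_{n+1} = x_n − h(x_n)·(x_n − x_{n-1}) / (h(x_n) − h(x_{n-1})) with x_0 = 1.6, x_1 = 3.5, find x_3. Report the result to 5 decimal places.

2.96448

h(1.6) = -16.0469676, h(3.5) = 12.1154520
x_2 = 3.5000000 − 12.1154520·(3.5000000 − 1.6000000) / (12.1154520 − (-16.0469676)) = 3.5000000 − (23.0193587)/(28.1624195) = 2.6826214
h(2.6826214) = -6.3766230
x_3 = 2.6826214 − (-6.3766230)·(2.6826214 − 3.5000000) / (-6.3766230 − 12.1154520) = 2.6826214 − (5.2121151)/(-18.4920750) = 2.9644781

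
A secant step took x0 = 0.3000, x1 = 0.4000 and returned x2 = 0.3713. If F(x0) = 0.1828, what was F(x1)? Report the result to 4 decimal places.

The secant line through (0.3000, 0.1828) and (0.4000, F(x1)) crosses zero at x2 = 0.3713.
So (0.3000, 0.1828), (0.4000, F(x1)), (0.3713, 0) are collinear:
F(x1) = 0.1828 · (0.4000 − 0.3713) / (0.3000 − 0.3713) = 0.1828 · (0.028700)/(-0.071300) = -0.073581

-0.0736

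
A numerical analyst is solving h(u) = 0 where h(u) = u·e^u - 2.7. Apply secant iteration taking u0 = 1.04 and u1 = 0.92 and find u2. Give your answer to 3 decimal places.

h(1.04) = 0.24239, h(0.92) = -0.39145
u2 = 0.92000 − (-0.39145)·(0.92000 − 1.04000) / (-0.39145 − 0.24239) = 0.92000 − (0.04697)/(-0.63384) = 0.99411

0.994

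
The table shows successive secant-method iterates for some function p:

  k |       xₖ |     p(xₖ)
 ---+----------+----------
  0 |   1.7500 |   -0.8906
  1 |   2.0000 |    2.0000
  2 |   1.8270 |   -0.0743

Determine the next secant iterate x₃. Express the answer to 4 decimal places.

1.8332

x₃ = 1.8270 − (-0.0743)·(1.8270 − 2.0000) / (-0.0743 − 2.0000)
   = 1.8270 − (0.012854)/(-2.074300) = 1.833197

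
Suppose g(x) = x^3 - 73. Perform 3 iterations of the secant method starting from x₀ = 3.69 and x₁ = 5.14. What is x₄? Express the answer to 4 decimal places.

4.1799

g(3.69) = -22.756591, g(5.14) = 62.796744
x₂ = 5.140000 − 62.796744·(5.140000 − 3.690000) / (62.796744 − (-22.756591)) = 5.140000 − (91.055279)/(85.553335) = 4.075690
g(4.075690) = -5.297704
x₃ = 4.075690 − (-5.297704)·(4.075690 − 5.140000) / (-5.297704 − 62.796744) = 4.075690 − (5.638400)/(-68.094448) = 4.158493
g(4.158493) = -1.086939
x₄ = 4.158493 − (-1.086939)·(4.158493 − 4.075690) / (-1.086939 − (-5.297704)) = 4.158493 − (-0.090001)/(4.210765) = 4.179867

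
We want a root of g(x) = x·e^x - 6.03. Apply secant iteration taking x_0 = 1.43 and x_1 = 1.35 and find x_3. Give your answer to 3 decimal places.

g(1.43) = -0.05446, g(1.35) = -0.82248
x_2 = 1.35000 − (-0.82248)·(1.35000 − 1.43000) / (-0.82248 − (-0.05446)) = 1.35000 − (0.06580)/(-0.76802) = 1.43567
g(1.43567) = 0.00337
x_3 = 1.43567 − 0.00337·(1.43567 − 1.35000) / (0.00337 − (-0.82248)) = 1.43567 − (0.00029)/(0.82585) = 1.43532

1.435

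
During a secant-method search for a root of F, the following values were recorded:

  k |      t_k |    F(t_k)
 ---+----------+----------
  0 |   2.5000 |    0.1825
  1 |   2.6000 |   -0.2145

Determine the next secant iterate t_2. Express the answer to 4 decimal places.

2.5460

t_2 = 2.6000 − (-0.2145)·(2.6000 − 2.5000) / (-0.2145 − 0.1825)
   = 2.6000 − (-0.021450)/(-0.397000) = 2.545970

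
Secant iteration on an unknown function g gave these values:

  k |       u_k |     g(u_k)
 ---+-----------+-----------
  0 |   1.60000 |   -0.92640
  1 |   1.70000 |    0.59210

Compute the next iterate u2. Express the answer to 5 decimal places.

1.66101

u2 = 1.70000 − 0.59210·(1.70000 − 1.60000) / (0.59210 − (-0.92640))
   = 1.70000 − (0.0592100)/(1.5185000) = 1.6610076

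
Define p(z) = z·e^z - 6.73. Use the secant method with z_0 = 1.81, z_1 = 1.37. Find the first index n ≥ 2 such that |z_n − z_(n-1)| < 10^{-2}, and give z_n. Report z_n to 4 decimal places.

n = 4, z_n = 1.5006

p(1.81) = 4.329910, p(1.37) = -1.338570
z_2 = 1.370000 − (-1.338570)·(-0.440000)/(-5.668479) = 1.473903;  |Δ| = 0.103903
p(1.473903) = -0.294583
z_3 = 1.473903 − (-0.294583)·(0.103903)/(1.043986) = 1.503221;  |Δ| = 0.029318
p(1.503221) = 0.028706
z_4 = 1.503221 − 0.028706·(0.029318)/(0.323289) = 1.500618;  |Δ| = 0.002603
|z_4 − z_3| = 0.002603 < 10^{-2}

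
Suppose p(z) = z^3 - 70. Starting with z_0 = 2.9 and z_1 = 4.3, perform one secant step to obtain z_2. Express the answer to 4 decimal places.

4.0585

p(2.9) = -45.611000, p(4.3) = 9.507000
z_2 = 4.300000 − 9.507000·(4.300000 − 2.900000) / (9.507000 − (-45.611000)) = 4.300000 − (13.309800)/(55.118000) = 4.058522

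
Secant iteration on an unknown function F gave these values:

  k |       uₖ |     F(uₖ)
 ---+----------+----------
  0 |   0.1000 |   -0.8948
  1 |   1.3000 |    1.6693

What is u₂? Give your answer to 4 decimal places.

0.5188

u₂ = 1.3000 − 1.6693·(1.3000 − 0.1000) / (1.6693 − (-0.8948))
   = 1.3000 − (2.003160)/(2.564100) = 0.518767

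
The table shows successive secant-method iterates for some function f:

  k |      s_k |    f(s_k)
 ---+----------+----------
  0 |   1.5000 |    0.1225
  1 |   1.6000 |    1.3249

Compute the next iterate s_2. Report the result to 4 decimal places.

1.4898

s_2 = 1.6000 − 1.3249·(1.6000 − 1.5000) / (1.3249 − 0.1225)
   = 1.6000 − (0.132490)/(1.202400) = 1.489812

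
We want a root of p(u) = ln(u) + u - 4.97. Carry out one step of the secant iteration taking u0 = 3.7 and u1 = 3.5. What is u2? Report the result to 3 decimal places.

p(3.7) = 0.03833, p(3.5) = -0.21724
u2 = 3.50000 − (-0.21724)·(3.50000 − 3.70000) / (-0.21724 − 0.03833) = 3.50000 − (0.04345)/(-0.25557) = 3.67000

3.670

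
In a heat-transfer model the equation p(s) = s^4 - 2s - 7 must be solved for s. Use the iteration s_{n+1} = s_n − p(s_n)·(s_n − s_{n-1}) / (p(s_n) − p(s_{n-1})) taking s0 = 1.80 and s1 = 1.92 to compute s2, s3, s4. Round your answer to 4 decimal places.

1.8043, 1.8047, 1.8048

p(1.80) = -0.102400, p(1.92) = 2.749545
s2 = 1.920000 − 2.749545·(1.920000 − 1.800000) / (2.749545 − (-0.102400)) = 1.920000 − (0.329945)/(2.851945) = 1.804309
p(1.804309) = -0.010144
s3 = 1.804309 − (-0.010144)·(1.804309 − 1.920000) / (-0.010144 − 2.749545) = 1.804309 − (0.001174)/(-2.759689) = 1.804734
p(1.804734) = -0.000999
s4 = 1.804734 − (-0.000999)·(1.804734 − 1.804309) / (-0.000999 − (-0.010144)) = 1.804734 − (0.000000)/(0.009145) = 1.804780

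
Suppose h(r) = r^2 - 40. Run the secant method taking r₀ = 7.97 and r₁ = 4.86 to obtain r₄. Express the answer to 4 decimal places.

6.3242

h(7.97) = 23.520900, h(4.86) = -16.380400
r₂ = 4.860000 − (-16.380400)·(4.860000 − 7.970000) / (-16.380400 − 23.520900) = 4.860000 − (50.943044)/(-39.901300) = 6.136726
h(6.136726) = -2.340589
r₃ = 6.136726 − (-2.340589)·(6.136726 − 4.860000) / (-2.340589 − (-16.380400)) = 6.136726 − (-2.988292)/(14.039811) = 6.349571
h(6.349571) = 0.317046
r₄ = 6.349571 − 0.317046·(6.349571 − 6.136726) / (0.317046 − (-2.340589)) = 6.349571 − (0.067481)/(2.657635) = 6.324179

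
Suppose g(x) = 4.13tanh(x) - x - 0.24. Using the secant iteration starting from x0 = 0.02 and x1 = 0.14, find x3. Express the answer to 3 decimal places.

0.077

g(0.02) = -0.17741, g(0.14) = 0.19445
x2 = 0.14000 − 0.19445·(0.14000 − 0.02000) / (0.19445 − (-0.17741)) = 0.14000 − (0.02333)/(0.37186) = 0.07725
g(0.07725) = 0.00116
x3 = 0.07725 − 0.00116·(0.07725 − 0.14000) / (0.00116 − 0.19445) = 0.07725 − (-0.00007)/(-0.19329) = 0.07687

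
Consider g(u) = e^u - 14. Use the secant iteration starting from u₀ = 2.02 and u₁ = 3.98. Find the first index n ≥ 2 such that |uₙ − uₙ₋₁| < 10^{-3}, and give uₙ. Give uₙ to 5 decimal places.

g(2.02) = -6.4616751, g(3.98) = 39.5170342
u₂ = 3.9800000 − 39.5170342·(1.9600000)/(45.9787093) = 2.2954510;  |Δ| = 1.6845490
g(2.2954510) = -4.0710867
u₃ = 2.2954510 − (-4.0710867)·(-1.6845490)/(-43.5881209) = 2.4527862;  |Δ| = 0.1573352
g(2.4527862) = -2.3793206
u₄ = 2.4527862 − (-2.3793206)·(0.1573352)/(1.6917661) = 2.6740643;  |Δ| = 0.2212781
g(2.6740643) = 0.4987777
u₅ = 2.6740643 − 0.4987777·(0.2212781)/(2.8780983) = 2.6357166;  |Δ| = 0.0383477
g(2.6357166) = -0.0466922
u₆ = 2.6357166 − (-0.0466922)·(-0.0383477)/(-0.5454699) = 2.6389992;  |Δ| = 0.0032826
g(2.6389992) = -0.0008143
u₇ = 2.6389992 − (-0.0008143)·(0.0032826)/(0.0458779) = 2.6390574;  |Δ| = 0.0000583
|u₇ − u₆| = 0.0000583 < 10^{-3}

n = 7, uₙ = 2.63906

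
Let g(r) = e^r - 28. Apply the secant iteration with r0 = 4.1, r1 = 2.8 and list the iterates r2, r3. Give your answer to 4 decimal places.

g(4.1) = 32.340288, g(2.8) = -11.555353
r2 = 2.800000 − (-11.555353)·(2.800000 − 4.100000) / (-11.555353 − 32.340288) = 2.800000 − (15.021959)/(-43.895641) = 3.142220
g(3.142220) = -4.844789
r3 = 3.142220 − (-4.844789)·(3.142220 − 2.800000) / (-4.844789 − (-11.555353)) = 3.142220 − (-1.657983)/(6.710564) = 3.389290

3.1422, 3.3893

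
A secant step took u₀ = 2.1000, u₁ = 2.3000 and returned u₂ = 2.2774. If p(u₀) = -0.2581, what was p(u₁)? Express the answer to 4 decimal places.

0.0329

The secant line through (2.1000, -0.2581) and (2.3000, p(u₁)) crosses zero at u₂ = 2.2774.
So (2.1000, -0.2581), (2.3000, p(u₁)), (2.2774, 0) are collinear:
p(u₁) = -0.2581 · (2.3000 − 2.2774) / (2.1000 − 2.2774) = -0.2581 · (0.022600)/(-0.177400) = 0.032881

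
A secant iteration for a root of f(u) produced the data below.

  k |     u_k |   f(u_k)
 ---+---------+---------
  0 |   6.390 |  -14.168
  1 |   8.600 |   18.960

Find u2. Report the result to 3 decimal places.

u2 = 8.600 − 18.960·(8.600 − 6.390) / (18.960 − (-14.168))
   = 8.600 − (41.90160)/(33.12800) = 7.33516

7.335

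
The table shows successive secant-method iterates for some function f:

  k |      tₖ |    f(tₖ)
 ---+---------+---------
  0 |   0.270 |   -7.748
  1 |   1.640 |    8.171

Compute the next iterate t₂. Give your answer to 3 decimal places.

t₂ = 1.640 − 8.171·(1.640 − 0.270) / (8.171 − (-7.748))
   = 1.640 − (11.19427)/(15.91900) = 0.93680

0.937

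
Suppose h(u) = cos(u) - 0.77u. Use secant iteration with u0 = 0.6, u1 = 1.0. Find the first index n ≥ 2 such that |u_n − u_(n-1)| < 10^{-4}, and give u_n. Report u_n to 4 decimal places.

h(0.6) = 0.363336, h(1.0) = -0.229698
u2 = 1.000000 − (-0.229698)·(0.400000)/(-0.593033) = 0.845069;  |Δ| = 0.154931
h(0.845069) = 0.012976
u3 = 0.845069 − 0.012976·(-0.154931)/(0.242674) = 0.853354;  |Δ| = 0.008284
h(0.853354) = 0.000378
u4 = 0.853354 − 0.000378·(0.008284)/(-0.012599) = 0.853602;  |Δ| = 0.000248
h(0.853602) = -0.000001
u5 = 0.853602 − (-0.000001)·(0.000248)/(-0.000378) = 0.853601;  |Δ| = 0.000000
|u5 − u4| = 0.000000 < 10^{-4}

n = 5, u_n = 0.8536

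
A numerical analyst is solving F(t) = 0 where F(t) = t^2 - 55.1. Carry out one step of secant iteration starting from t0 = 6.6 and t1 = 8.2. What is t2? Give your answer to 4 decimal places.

F(6.6) = -11.540000, F(8.2) = 12.140000
t2 = 8.200000 − 12.140000·(8.200000 − 6.600000) / (12.140000 − (-11.540000)) = 8.200000 − (19.424000)/(23.680000) = 7.379730

7.3797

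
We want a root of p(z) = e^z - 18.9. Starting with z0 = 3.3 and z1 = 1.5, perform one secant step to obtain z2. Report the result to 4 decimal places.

p(3.3) = 8.212639, p(1.5) = -14.418311
z2 = 1.500000 − (-14.418311)·(1.500000 − 3.300000) / (-14.418311 − 8.212639) = 1.500000 − (25.952960)/(-22.630950) = 2.646791

2.6468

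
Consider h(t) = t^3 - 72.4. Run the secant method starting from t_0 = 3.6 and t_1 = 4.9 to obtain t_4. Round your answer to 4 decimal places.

h(3.6) = -25.744000, h(4.9) = 45.249000
t_2 = 4.900000 − 45.249000·(4.900000 − 3.600000) / (45.249000 − (-25.744000)) = 4.900000 − (58.823700)/(70.993000) = 4.071415
h(4.071415) = -4.910490
t_3 = 4.071415 − (-4.910490)·(4.071415 − 4.900000) / (-4.910490 − 45.249000) = 4.071415 − (4.068756)/(-50.159490) = 4.152532
h(4.152532) = -0.795730
t_4 = 4.152532 − (-0.795730)·(4.152532 − 4.071415) / (-0.795730 − (-4.910490)) = 4.152532 − (-0.064547)/(4.114760) = 4.168218

4.1682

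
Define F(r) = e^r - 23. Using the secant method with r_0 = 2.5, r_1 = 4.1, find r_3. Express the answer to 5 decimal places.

3.01991

F(2.5) = -10.8175060, F(4.1) = 37.3402876
r_2 = 4.1000000 − 37.3402876·(4.1000000 − 2.5000000) / (37.3402876 − (-10.8175060)) = 4.1000000 − (59.7444602)/(48.1577936) = 2.8594020
F(2.8594020) = -5.5489111
r_3 = 2.8594020 − (-5.5489111)·(2.8594020 − 4.1000000) / (-5.5489111 − 37.3402876) = 2.8594020 − (6.8839677)/(-42.8891987) = 3.0199079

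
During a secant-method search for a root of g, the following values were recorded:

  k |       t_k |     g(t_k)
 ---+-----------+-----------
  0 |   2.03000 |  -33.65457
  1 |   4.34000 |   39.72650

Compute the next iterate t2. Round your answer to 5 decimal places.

t2 = 4.34000 − 39.72650·(4.34000 − 2.03000) / (39.72650 − (-33.65457))
   = 4.34000 − (91.7682150)/(73.3810700) = 3.0894293

3.08943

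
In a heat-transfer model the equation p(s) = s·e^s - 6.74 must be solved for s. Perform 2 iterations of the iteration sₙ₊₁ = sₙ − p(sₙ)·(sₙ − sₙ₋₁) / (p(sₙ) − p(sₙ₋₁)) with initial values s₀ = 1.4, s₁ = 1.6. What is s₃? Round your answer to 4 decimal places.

1.5011

p(1.4) = -1.062720, p(1.6) = 1.184852
s₂ = 1.600000 − 1.184852·(1.600000 − 1.400000) / (1.184852 − (-1.062720)) = 1.600000 − (0.236970)/(2.247572) = 1.494566
p(1.494566) = -0.078118
s₃ = 1.494566 − (-0.078118)·(1.494566 − 1.600000) / (-0.078118 − 1.184852) = 1.494566 − (0.008236)/(-1.262970) = 1.501087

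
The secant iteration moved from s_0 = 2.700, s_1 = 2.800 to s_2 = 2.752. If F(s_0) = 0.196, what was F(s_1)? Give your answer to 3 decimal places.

The secant line through (2.700, 0.196) and (2.800, F(s_1)) crosses zero at s_2 = 2.752.
So (2.700, 0.196), (2.800, F(s_1)), (2.752, 0) are collinear:
F(s_1) = 0.196 · (2.800 − 2.752) / (2.700 − 2.752) = 0.196 · (0.04800)/(-0.05200) = -0.18092

-0.181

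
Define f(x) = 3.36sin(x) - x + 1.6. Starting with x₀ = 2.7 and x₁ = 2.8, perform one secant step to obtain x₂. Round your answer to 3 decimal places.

2.782

f(2.7) = 0.33600, f(2.8) = -0.07444
x₂ = 2.80000 − (-0.07444)·(2.80000 − 2.70000) / (-0.07444 − 0.33600) = 2.80000 − (-0.00744)/(-0.41044) = 2.78186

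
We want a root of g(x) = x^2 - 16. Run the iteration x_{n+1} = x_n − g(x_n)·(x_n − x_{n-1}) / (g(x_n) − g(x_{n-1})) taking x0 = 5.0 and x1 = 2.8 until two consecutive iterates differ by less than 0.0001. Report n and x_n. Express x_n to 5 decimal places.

g(5.0) = 9.0000000, g(2.8) = -8.1600000
x2 = 2.8000000 − (-8.1600000)·(-2.2000000)/(-17.1600000) = 3.8461538;  |Δ| = 1.0461538
g(3.8461538) = -1.2071006
x3 = 3.8461538 − (-1.2071006)·(1.0461538)/(6.9528994) = 4.0277778;  |Δ| = 0.1816239
g(4.0277778) = 0.2229938
x4 = 4.0277778 − 0.2229938·(0.1816239)/(1.4300944) = 3.9994573;  |Δ| = 0.0283205
g(3.9994573) = -0.0043416
x5 = 3.9994573 − (-0.0043416)·(-0.0283205)/(-0.2273355) = 3.9999981;  |Δ| = 0.0005409
g(3.9999981) = -0.0000150
x6 = 3.9999981 − (-0.0000150)·(0.0005409)/(0.0043266) = 4.0000000;  |Δ| = 0.0000019
|x6 − x5| = 0.0000019 < 0.0001

n = 6, x_n = 4.00000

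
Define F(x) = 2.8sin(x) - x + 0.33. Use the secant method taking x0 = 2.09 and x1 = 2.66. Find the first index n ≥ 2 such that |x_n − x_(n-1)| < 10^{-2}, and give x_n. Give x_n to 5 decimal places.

F(2.09) = 0.6710008, F(2.66) = -1.0330645
x2 = 2.6600000 − (-1.0330645)·(0.5700000)/(-1.7040653) = 2.3144459;  |Δ| = 0.3455541
F(2.3144459) = 0.0763619
x3 = 2.3144459 − 0.0763619·(-0.3455541)/(1.1094263) = 2.3382304;  |Δ| = 0.0237845
F(2.3382304) = 0.0069143
x4 = 2.3382304 − 0.0069143·(0.0237845)/(-0.0694476) = 2.3405984;  |Δ| = 0.0023680
|x4 − x3| = 0.0023680 < 10^{-2}

n = 4, x_n = 2.34060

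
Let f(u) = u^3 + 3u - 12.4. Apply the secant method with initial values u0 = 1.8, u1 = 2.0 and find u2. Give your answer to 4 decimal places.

f(1.8) = -1.168000, f(2.0) = 1.600000
u2 = 2.000000 − 1.600000·(2.000000 − 1.800000) / (1.600000 − (-1.168000)) = 2.000000 − (0.320000)/(2.768000) = 1.884393

1.8844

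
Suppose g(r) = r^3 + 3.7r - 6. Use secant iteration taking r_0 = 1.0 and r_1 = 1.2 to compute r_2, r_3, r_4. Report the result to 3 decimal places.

1.177, 1.179, 1.179

g(1.0) = -1.30000, g(1.2) = 0.16800
r_2 = 1.20000 − 0.16800·(1.20000 − 1.00000) / (0.16800 − (-1.30000)) = 1.20000 − (0.03360)/(1.46800) = 1.17711
g(1.17711) = -0.01369
r_3 = 1.17711 − (-0.01369)·(1.17711 − 1.20000) / (-0.01369 − 0.16800) = 1.17711 − (0.00031)/(-0.18169) = 1.17884
g(1.17884) = -0.00013
r_4 = 1.17884 − (-0.00013)·(1.17884 − 1.17711) / (-0.00013 − (-0.01369)) = 1.17884 − (0.00000)/(0.01356) = 1.17885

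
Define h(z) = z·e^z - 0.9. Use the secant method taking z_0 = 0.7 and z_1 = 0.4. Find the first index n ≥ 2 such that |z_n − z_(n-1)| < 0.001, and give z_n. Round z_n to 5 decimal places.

n = 5, z_n = 0.52983

h(0.7) = 0.5096269, h(0.4) = -0.3032701
z_2 = 0.4000000 − (-0.3032701)·(-0.3000000)/(-0.8128970) = 0.5119220;  |Δ| = 0.1119220
h(0.5119220) = -0.0458608
z_3 = 0.5119220 − (-0.0458608)·(0.1119220)/(0.2574093) = 0.5318623;  |Δ| = 0.0199403
h(0.5318623) = 0.0052824
z_4 = 0.5318623 − 0.0052824·(0.0199403)/(0.0511432) = 0.5298027;  |Δ| = 0.0020596
h(0.5298027) = -0.0000785
z_5 = 0.5298027 − (-0.0000785)·(-0.0020596)/(-0.0053610) = 0.5298329;  |Δ| = 0.0000302
|z_5 − z_4| = 0.0000302 < 0.001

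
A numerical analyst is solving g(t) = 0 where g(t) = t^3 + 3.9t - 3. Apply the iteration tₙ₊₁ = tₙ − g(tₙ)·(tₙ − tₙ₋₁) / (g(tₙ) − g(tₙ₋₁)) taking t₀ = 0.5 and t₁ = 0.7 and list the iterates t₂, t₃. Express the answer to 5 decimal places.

0.68537, 0.68633

g(0.5) = -0.9250000, g(0.7) = 0.0730000
t₂ = 0.7000000 − 0.0730000·(0.7000000 − 0.5000000) / (0.0730000 − (-0.9250000)) = 0.7000000 − (0.0146000)/(0.9980000) = 0.6853707
g(0.6853707) = -0.0051128
t₃ = 0.6853707 − (-0.0051128)·(0.6853707 − 0.7000000) / (-0.0051128 − 0.0730000) = 0.6853707 − (0.0000748)/(-0.0781128) = 0.6863283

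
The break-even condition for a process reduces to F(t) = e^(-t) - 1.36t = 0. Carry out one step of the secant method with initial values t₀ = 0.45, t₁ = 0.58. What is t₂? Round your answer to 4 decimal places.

0.4631

F(0.45) = 0.025628, F(0.58) = -0.228902
t₂ = 0.580000 − (-0.228902)·(0.580000 − 0.450000) / (-0.228902 − 0.025628) = 0.580000 − (-0.029757)/(-0.254530) = 0.463089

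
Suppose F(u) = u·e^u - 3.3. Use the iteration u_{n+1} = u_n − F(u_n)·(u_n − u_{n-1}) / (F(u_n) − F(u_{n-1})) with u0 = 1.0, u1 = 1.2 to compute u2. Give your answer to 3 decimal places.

1.092

F(1.0) = -0.58172, F(1.2) = 0.68414
u2 = 1.20000 − 0.68414·(1.20000 − 1.00000) / (0.68414 − (-0.58172)) = 1.20000 − (0.13683)/(1.26586) = 1.09191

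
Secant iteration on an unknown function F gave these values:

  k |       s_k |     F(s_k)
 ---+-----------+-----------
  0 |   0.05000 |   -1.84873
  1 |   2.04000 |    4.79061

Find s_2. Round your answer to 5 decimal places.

s_2 = 2.04000 − 4.79061·(2.04000 − 0.05000) / (4.79061 − (-1.84873))
   = 2.04000 − (9.5333139)/(6.6393400) = 0.6041172

0.60412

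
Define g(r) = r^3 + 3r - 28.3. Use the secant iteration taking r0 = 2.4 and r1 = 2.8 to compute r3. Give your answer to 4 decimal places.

2.7204

g(2.4) = -7.276000, g(2.8) = 2.052000
r2 = 2.800000 − 2.052000·(2.800000 − 2.400000) / (2.052000 − (-7.276000)) = 2.800000 − (0.820800)/(9.328000) = 2.712007
g(2.712007) = -0.217220
r3 = 2.712007 − (-0.217220)·(2.712007 − 2.800000) / (-0.217220 − 2.052000) = 2.712007 − (0.019114)/(-2.269220) = 2.720430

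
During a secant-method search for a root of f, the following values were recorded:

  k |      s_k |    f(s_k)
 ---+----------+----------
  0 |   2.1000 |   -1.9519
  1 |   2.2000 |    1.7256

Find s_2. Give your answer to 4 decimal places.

s_2 = 2.2000 − 1.7256·(2.2000 − 2.1000) / (1.7256 − (-1.9519))
   = 2.2000 − (0.172560)/(3.677500) = 2.153077

2.1531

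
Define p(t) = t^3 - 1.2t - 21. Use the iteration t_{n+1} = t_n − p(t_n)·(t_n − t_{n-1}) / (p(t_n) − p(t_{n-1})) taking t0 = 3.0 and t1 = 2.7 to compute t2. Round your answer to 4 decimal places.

p(3.0) = 2.400000, p(2.7) = -4.557000
t2 = 2.700000 − (-4.557000)·(2.700000 − 3.000000) / (-4.557000 − 2.400000) = 2.700000 − (1.367100)/(-6.957000) = 2.896507

2.8965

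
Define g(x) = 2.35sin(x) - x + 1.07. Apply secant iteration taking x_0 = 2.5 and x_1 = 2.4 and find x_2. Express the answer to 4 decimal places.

2.4916

g(2.5) = -0.023590, g(2.4) = 0.257338
x_2 = 2.400000 − 0.257338·(2.400000 − 2.500000) / (0.257338 − (-0.023590)) = 2.400000 − (-0.025734)/(0.280929) = 2.491603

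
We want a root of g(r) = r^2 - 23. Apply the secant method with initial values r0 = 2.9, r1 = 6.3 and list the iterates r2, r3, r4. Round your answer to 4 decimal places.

4.4859, 4.7526, 4.7973

g(2.9) = -14.590000, g(6.3) = 16.690000
r2 = 6.300000 − 16.690000·(6.300000 − 2.900000) / (16.690000 − (-14.590000)) = 6.300000 − (56.746000)/(31.280000) = 4.485870
g(4.485870) = -2.876974
r3 = 4.485870 − (-2.876974)·(4.485870 − 6.300000) / (-2.876974 − 16.690000) = 4.485870 − (5.219207)/(-19.566974) = 4.752605
g(4.752605) = -0.412745
r4 = 4.752605 − (-0.412745)·(4.752605 − 4.485870) / (-0.412745 − (-2.876974)) = 4.752605 − (-0.110094)/(2.464229) = 4.797282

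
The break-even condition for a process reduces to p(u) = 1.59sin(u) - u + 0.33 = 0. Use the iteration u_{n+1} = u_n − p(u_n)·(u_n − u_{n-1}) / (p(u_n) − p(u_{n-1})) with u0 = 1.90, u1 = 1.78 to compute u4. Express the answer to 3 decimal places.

1.856

p(1.90) = -0.06538, p(1.78) = 0.10533
u2 = 1.78000 − 0.10533·(1.78000 − 1.90000) / (0.10533 − (-0.06538)) = 1.78000 − (-0.01264)/(0.17072) = 1.85404
p(1.85404) = 0.00260
u3 = 1.85404 − 0.00260·(1.85404 − 1.78000) / (0.00260 − 0.10533) = 1.85404 − (0.00019)/(-0.10273) = 1.85592
p(1.85592) = -0.00011
u4 = 1.85592 − (-0.00011)·(1.85592 − 1.85404) / (-0.00011 − 0.00260) = 1.85592 − (0.00000)/(-0.00271) = 1.85584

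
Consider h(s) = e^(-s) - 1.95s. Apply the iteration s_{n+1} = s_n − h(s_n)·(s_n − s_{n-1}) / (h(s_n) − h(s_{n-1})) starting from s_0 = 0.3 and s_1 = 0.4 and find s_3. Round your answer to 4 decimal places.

h(0.3) = 0.155818, h(0.4) = -0.109680
s_2 = 0.400000 − (-0.109680)·(0.400000 − 0.300000) / (-0.109680 − 0.155818) = 0.400000 − (-0.010968)/(-0.265498) = 0.358689
h(0.358689) = -0.000852
s_3 = 0.358689 − (-0.000852)·(0.358689 − 0.400000) / (-0.000852 − (-0.109680)) = 0.358689 − (0.000035)/(0.108828) = 0.358366

0.3584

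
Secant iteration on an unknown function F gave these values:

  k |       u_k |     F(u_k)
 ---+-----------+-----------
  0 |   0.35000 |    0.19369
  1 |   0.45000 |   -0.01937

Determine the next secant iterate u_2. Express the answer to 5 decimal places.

u_2 = 0.45000 − (-0.01937)·(0.45000 − 0.35000) / (-0.01937 − 0.19369)
   = 0.45000 − (-0.0019370)/(-0.2130600) = 0.4409087

0.44091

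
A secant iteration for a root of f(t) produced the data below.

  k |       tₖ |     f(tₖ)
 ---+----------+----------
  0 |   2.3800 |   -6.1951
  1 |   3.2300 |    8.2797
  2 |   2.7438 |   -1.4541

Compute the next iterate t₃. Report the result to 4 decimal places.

t₃ = 2.7438 − (-1.4541)·(2.7438 − 3.2300) / (-1.4541 − 8.2797)
   = 2.7438 − (0.706983)/(-9.733800) = 2.816432

2.8164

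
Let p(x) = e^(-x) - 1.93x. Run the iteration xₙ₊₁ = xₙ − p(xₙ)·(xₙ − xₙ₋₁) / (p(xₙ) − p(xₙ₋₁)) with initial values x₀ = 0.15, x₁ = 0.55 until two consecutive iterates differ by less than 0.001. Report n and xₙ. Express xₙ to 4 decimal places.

n = 4, xₙ = 0.3611

p(0.15) = 0.571208, p(0.55) = -0.484550
x₂ = 0.550000 − (-0.484550)·(0.400000)/(-1.055758) = 0.366416;  |Δ| = 0.183584
p(0.366416) = -0.013969
x₃ = 0.366416 − (-0.013969)·(-0.183584)/(0.470581) = 0.360967;  |Δ| = 0.005450
p(0.360967) = 0.000337
x₄ = 0.360967 − 0.000337·(-0.005450)/(0.014306) = 0.361095;  |Δ| = 0.000128
|x₄ − x₃| = 0.000128 < 0.001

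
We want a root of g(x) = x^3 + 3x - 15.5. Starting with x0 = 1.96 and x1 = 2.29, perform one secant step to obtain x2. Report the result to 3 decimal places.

2.086

g(1.96) = -2.09046, g(2.29) = 3.37899
x2 = 2.29000 − 3.37899·(2.29000 − 1.96000) / (3.37899 − (-2.09046)) = 2.29000 − (1.11507)/(5.46945) = 2.08613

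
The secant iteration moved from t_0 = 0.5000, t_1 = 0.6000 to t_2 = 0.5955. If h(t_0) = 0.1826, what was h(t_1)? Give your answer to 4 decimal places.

The secant line through (0.5000, 0.1826) and (0.6000, h(t_1)) crosses zero at t_2 = 0.5955.
So (0.5000, 0.1826), (0.6000, h(t_1)), (0.5955, 0) are collinear:
h(t_1) = 0.1826 · (0.6000 − 0.5955) / (0.5000 − 0.5955) = 0.1826 · (0.004500)/(-0.095500) = -0.008604

-0.0086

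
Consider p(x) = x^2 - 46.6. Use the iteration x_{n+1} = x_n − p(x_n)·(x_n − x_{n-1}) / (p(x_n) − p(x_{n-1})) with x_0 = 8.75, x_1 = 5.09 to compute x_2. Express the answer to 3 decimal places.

p(8.75) = 29.96250, p(5.09) = -20.69190
x_2 = 5.09000 − (-20.69190)·(5.09000 − 8.75000) / (-20.69190 − 29.96250) = 5.09000 − (75.73235)/(-50.65440) = 6.58508

6.585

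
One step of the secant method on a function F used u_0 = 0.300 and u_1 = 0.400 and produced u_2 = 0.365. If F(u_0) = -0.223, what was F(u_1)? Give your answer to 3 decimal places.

0.120

The secant line through (0.300, -0.223) and (0.400, F(u_1)) crosses zero at u_2 = 0.365.
So (0.300, -0.223), (0.400, F(u_1)), (0.365, 0) are collinear:
F(u_1) = -0.223 · (0.400 − 0.365) / (0.300 − 0.365) = -0.223 · (0.03500)/(-0.06500) = 0.12008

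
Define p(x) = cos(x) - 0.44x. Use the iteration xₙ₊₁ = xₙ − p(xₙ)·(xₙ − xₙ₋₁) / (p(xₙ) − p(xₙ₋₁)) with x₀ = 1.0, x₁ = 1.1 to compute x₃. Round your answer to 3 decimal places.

p(1.0) = 0.10030, p(1.1) = -0.03040
x₂ = 1.10000 − (-0.03040)·(1.10000 − 1.00000) / (-0.03040 − 0.10030) = 1.10000 − (-0.00304)/(-0.13071) = 1.07674
p(1.07674) = 0.00044
x₃ = 1.07674 − 0.00044·(1.07674 − 1.10000) / (0.00044 − (-0.03040)) = 1.07674 − (-0.00001)/(0.03084) = 1.07707

1.077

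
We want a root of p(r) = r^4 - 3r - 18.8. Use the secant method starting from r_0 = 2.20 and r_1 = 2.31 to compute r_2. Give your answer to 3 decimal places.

p(2.20) = -1.97440, p(2.31) = 2.74396
r_2 = 2.31000 − 2.74396·(2.31000 − 2.20000) / (2.74396 − (-1.97440)) = 2.31000 − (0.30184)/(4.71836) = 2.24603

2.246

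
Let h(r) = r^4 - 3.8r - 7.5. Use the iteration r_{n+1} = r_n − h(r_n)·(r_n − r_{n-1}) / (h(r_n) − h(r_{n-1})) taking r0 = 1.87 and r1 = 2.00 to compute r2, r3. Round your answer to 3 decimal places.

h(1.87) = -2.37769, h(2.00) = 0.90000
r2 = 2.00000 − 0.90000·(2.00000 − 1.87000) / (0.90000 − (-2.37769)) = 2.00000 − (0.11700)/(3.27769) = 1.96430
h(1.96430) = -0.07641
r3 = 1.96430 − (-0.07641)·(1.96430 − 2.00000) / (-0.07641 − 0.90000) = 1.96430 − (0.00273)/(-0.97641) = 1.96710

1.964, 1.967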